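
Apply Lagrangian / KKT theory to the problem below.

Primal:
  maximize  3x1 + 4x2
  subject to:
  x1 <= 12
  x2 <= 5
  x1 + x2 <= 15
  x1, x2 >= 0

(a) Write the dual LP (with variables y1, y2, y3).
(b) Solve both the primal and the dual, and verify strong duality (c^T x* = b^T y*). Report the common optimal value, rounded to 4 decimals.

The standard primal-dual pair for 'max c^T x s.t. A x <= b, x >= 0' is:
  Dual:  min b^T y  s.t.  A^T y >= c,  y >= 0.

So the dual LP is:
  minimize  12y1 + 5y2 + 15y3
  subject to:
    y1 + y3 >= 3
    y2 + y3 >= 4
    y1, y2, y3 >= 0

Solving the primal: x* = (10, 5).
  primal value c^T x* = 50.
Solving the dual: y* = (0, 1, 3).
  dual value b^T y* = 50.
Strong duality: c^T x* = b^T y*. Confirmed.

50


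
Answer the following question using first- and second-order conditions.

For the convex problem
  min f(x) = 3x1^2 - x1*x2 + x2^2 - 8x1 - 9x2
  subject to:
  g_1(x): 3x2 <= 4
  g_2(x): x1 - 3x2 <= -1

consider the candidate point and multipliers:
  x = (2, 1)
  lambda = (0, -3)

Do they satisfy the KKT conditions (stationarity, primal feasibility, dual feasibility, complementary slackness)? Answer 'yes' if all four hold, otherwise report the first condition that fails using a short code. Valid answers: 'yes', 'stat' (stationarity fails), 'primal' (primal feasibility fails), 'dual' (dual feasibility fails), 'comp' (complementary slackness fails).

Gradient of f: grad f(x) = Q x + c = (3, -9)
Constraint values g_i(x) = a_i^T x - b_i:
  g_1((2, 1)) = -1
  g_2((2, 1)) = 0
Stationarity residual: grad f(x) + sum_i lambda_i a_i = (0, 0)
  -> stationarity OK
Primal feasibility (all g_i <= 0): OK
Dual feasibility (all lambda_i >= 0): FAILS
Complementary slackness (lambda_i * g_i(x) = 0 for all i): OK

Verdict: the first failing condition is dual_feasibility -> dual.

dual


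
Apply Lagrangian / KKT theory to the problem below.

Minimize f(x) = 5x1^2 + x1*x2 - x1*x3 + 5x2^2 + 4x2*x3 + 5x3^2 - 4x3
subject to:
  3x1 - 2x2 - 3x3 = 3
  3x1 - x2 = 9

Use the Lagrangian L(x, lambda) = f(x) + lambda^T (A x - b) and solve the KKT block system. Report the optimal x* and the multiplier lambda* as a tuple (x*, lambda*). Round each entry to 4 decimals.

Form the Lagrangian:
  L(x, lambda) = (1/2) x^T Q x + c^T x + lambda^T (A x - b)
Stationarity (grad_x L = 0): Q x + c + A^T lambda = 0.
Primal feasibility: A x = b.

This gives the KKT block system:
  [ Q   A^T ] [ x     ]   [-c ]
  [ A    0  ] [ lambda ] = [ b ]

Solving the linear system:
  x*      = (2.4894, -1.5319, 2.5106)
  lambda* = (4.1631, -11.1135)
  f(x*)   = 38.7447

x* = (2.4894, -1.5319, 2.5106), lambda* = (4.1631, -11.1135)


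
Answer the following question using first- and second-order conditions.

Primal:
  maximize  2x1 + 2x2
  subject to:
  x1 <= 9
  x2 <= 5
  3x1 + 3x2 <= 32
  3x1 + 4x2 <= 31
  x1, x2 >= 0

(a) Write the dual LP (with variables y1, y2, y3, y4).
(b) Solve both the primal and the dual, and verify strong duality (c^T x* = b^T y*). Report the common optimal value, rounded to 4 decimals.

The standard primal-dual pair for 'max c^T x s.t. A x <= b, x >= 0' is:
  Dual:  min b^T y  s.t.  A^T y >= c,  y >= 0.

So the dual LP is:
  minimize  9y1 + 5y2 + 32y3 + 31y4
  subject to:
    y1 + 3y3 + 3y4 >= 2
    y2 + 3y3 + 4y4 >= 2
    y1, y2, y3, y4 >= 0

Solving the primal: x* = (9, 1).
  primal value c^T x* = 20.
Solving the dual: y* = (0.5, 0, 0, 0.5).
  dual value b^T y* = 20.
Strong duality: c^T x* = b^T y*. Confirmed.

20


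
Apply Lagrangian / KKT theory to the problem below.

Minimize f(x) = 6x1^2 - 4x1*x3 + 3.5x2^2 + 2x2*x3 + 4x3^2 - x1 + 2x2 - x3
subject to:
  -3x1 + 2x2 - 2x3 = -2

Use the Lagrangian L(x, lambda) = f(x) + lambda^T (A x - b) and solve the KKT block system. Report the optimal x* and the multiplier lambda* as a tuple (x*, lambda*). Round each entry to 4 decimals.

Form the Lagrangian:
  L(x, lambda) = (1/2) x^T Q x + c^T x + lambda^T (A x - b)
Stationarity (grad_x L = 0): Q x + c + A^T lambda = 0.
Primal feasibility: A x = b.

This gives the KKT block system:
  [ Q   A^T ] [ x     ]   [-c ]
  [ A    0  ] [ lambda ] = [ b ]

Solving the linear system:
  x*      = (0.1957, -0.3833, 0.3232)
  lambda* = (0.0183)
  f(x*)   = -0.6244

x* = (0.1957, -0.3833, 0.3232), lambda* = (0.0183)


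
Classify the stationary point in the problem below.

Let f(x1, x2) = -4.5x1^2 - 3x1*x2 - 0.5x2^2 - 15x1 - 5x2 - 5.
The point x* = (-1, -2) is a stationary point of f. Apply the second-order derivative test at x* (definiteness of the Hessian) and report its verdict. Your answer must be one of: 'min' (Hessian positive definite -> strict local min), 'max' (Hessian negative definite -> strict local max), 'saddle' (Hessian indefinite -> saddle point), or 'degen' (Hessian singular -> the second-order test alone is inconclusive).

Compute the Hessian H = grad^2 f:
  H = [[-9, -3], [-3, -1]]
Verify stationarity: grad f(x*) = H x* + g = (0, 0).
Eigenvalues of H: -10, 0.
H has a zero eigenvalue (singular; negative semidefinite but not definite), so H is neither positive definite, negative definite, nor indefinite. The second-order test alone is inconclusive -> degen.
(Indeed, f is constant along the null direction of H through x*, so x* is not a strict local extremum.)

degen


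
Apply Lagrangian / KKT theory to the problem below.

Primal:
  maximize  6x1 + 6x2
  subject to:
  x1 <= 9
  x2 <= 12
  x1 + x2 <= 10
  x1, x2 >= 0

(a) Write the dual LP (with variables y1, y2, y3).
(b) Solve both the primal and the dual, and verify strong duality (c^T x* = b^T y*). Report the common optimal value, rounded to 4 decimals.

The standard primal-dual pair for 'max c^T x s.t. A x <= b, x >= 0' is:
  Dual:  min b^T y  s.t.  A^T y >= c,  y >= 0.

So the dual LP is:
  minimize  9y1 + 12y2 + 10y3
  subject to:
    y1 + y3 >= 6
    y2 + y3 >= 6
    y1, y2, y3 >= 0

Solving the primal: x* = (0, 10).
  primal value c^T x* = 60.
Solving the dual: y* = (0, 0, 6).
  dual value b^T y* = 60.
Strong duality: c^T x* = b^T y*. Confirmed.

60


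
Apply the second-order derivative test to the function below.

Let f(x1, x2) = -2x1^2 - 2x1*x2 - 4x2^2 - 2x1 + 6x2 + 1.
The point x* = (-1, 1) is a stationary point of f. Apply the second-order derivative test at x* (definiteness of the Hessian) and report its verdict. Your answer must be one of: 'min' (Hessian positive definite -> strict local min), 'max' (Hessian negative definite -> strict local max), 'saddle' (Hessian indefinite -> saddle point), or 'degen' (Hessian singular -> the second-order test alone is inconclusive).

Compute the Hessian H = grad^2 f:
  H = [[-4, -2], [-2, -8]]
Verify stationarity: grad f(x*) = H x* + g = (0, 0).
Eigenvalues of H: -8.8284, -3.1716.
Both eigenvalues < 0, so H is negative definite -> x* is a strict local max.

max


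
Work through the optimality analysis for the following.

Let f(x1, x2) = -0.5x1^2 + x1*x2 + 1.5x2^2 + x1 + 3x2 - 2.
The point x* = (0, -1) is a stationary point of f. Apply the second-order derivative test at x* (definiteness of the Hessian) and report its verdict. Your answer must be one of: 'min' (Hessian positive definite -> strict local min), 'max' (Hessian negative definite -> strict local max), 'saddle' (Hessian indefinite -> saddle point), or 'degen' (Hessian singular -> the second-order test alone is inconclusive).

Compute the Hessian H = grad^2 f:
  H = [[-1, 1], [1, 3]]
Verify stationarity: grad f(x*) = H x* + g = (0, 0).
Eigenvalues of H: -1.2361, 3.2361.
Eigenvalues have mixed signs, so H is indefinite -> x* is a saddle point.

saddle


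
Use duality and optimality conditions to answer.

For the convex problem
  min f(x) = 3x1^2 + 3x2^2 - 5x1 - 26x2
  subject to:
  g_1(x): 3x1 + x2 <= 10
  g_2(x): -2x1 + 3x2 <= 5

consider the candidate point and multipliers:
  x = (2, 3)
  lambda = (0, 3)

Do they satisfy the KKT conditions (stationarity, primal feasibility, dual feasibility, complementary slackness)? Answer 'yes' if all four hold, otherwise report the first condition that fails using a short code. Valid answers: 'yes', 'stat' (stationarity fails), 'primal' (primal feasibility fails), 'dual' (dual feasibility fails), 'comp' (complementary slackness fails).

Gradient of f: grad f(x) = Q x + c = (7, -8)
Constraint values g_i(x) = a_i^T x - b_i:
  g_1((2, 3)) = -1
  g_2((2, 3)) = 0
Stationarity residual: grad f(x) + sum_i lambda_i a_i = (1, 1)
  -> stationarity FAILS
Primal feasibility (all g_i <= 0): OK
Dual feasibility (all lambda_i >= 0): OK
Complementary slackness (lambda_i * g_i(x) = 0 for all i): OK

Verdict: the first failing condition is stationarity -> stat.

stat


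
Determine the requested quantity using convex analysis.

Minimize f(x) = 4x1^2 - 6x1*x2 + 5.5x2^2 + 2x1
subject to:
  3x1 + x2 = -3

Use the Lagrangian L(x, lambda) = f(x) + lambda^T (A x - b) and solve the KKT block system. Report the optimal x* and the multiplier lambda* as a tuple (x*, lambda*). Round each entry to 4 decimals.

Form the Lagrangian:
  L(x, lambda) = (1/2) x^T Q x + c^T x + lambda^T (A x - b)
Stationarity (grad_x L = 0): Q x + c + A^T lambda = 0.
Primal feasibility: A x = b.

This gives the KKT block system:
  [ Q   A^T ] [ x     ]   [-c ]
  [ A    0  ] [ lambda ] = [ b ]

Solving the linear system:
  x*      = (-0.8322, -0.5035)
  lambda* = (0.5455)
  f(x*)   = -0.014

x* = (-0.8322, -0.5035), lambda* = (0.5455)


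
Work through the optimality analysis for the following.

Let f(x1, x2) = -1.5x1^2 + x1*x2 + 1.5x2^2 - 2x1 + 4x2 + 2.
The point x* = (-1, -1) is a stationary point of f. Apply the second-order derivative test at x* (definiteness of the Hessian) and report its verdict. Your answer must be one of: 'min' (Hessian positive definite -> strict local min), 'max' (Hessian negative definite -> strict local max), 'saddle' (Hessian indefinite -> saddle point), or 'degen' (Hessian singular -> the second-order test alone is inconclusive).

Compute the Hessian H = grad^2 f:
  H = [[-3, 1], [1, 3]]
Verify stationarity: grad f(x*) = H x* + g = (0, 0).
Eigenvalues of H: -3.1623, 3.1623.
Eigenvalues have mixed signs, so H is indefinite -> x* is a saddle point.

saddle


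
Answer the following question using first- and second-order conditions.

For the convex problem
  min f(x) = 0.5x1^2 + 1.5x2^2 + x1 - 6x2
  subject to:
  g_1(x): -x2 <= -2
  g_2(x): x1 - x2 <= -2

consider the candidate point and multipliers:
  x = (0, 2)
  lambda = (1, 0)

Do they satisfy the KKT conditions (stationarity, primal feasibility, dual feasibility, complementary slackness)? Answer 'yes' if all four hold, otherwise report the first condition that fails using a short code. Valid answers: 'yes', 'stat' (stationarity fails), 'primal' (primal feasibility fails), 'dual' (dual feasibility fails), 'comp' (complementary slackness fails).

Gradient of f: grad f(x) = Q x + c = (1, 0)
Constraint values g_i(x) = a_i^T x - b_i:
  g_1((0, 2)) = 0
  g_2((0, 2)) = 0
Stationarity residual: grad f(x) + sum_i lambda_i a_i = (1, -1)
  -> stationarity FAILS
Primal feasibility (all g_i <= 0): OK
Dual feasibility (all lambda_i >= 0): OK
Complementary slackness (lambda_i * g_i(x) = 0 for all i): OK

Verdict: the first failing condition is stationarity -> stat.

stat


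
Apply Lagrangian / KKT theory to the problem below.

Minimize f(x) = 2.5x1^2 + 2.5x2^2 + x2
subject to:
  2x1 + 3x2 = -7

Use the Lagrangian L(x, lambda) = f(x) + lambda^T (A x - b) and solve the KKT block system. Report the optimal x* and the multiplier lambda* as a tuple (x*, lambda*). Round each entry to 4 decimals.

Form the Lagrangian:
  L(x, lambda) = (1/2) x^T Q x + c^T x + lambda^T (A x - b)
Stationarity (grad_x L = 0): Q x + c + A^T lambda = 0.
Primal feasibility: A x = b.

This gives the KKT block system:
  [ Q   A^T ] [ x     ]   [-c ]
  [ A    0  ] [ lambda ] = [ b ]

Solving the linear system:
  x*      = (-0.9846, -1.6769)
  lambda* = (2.4615)
  f(x*)   = 7.7769

x* = (-0.9846, -1.6769), lambda* = (2.4615)


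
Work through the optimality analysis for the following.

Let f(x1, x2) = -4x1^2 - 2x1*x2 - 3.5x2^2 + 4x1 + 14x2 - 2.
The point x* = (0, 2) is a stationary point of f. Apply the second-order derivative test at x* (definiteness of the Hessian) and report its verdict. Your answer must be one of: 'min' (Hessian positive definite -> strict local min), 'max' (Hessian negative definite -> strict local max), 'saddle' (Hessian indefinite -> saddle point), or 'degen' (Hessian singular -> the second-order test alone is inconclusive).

Compute the Hessian H = grad^2 f:
  H = [[-8, -2], [-2, -7]]
Verify stationarity: grad f(x*) = H x* + g = (0, 0).
Eigenvalues of H: -9.5616, -5.4384.
Both eigenvalues < 0, so H is negative definite -> x* is a strict local max.

max


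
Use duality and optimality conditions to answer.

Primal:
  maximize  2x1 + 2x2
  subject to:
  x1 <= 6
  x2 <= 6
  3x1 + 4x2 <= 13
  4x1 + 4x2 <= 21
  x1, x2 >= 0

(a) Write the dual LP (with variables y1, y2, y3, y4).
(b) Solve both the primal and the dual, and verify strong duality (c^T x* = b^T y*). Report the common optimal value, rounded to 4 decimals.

The standard primal-dual pair for 'max c^T x s.t. A x <= b, x >= 0' is:
  Dual:  min b^T y  s.t.  A^T y >= c,  y >= 0.

So the dual LP is:
  minimize  6y1 + 6y2 + 13y3 + 21y4
  subject to:
    y1 + 3y3 + 4y4 >= 2
    y2 + 4y3 + 4y4 >= 2
    y1, y2, y3, y4 >= 0

Solving the primal: x* = (4.3333, 0).
  primal value c^T x* = 8.6667.
Solving the dual: y* = (0, 0, 0.6667, 0).
  dual value b^T y* = 8.6667.
Strong duality: c^T x* = b^T y*. Confirmed.

8.6667


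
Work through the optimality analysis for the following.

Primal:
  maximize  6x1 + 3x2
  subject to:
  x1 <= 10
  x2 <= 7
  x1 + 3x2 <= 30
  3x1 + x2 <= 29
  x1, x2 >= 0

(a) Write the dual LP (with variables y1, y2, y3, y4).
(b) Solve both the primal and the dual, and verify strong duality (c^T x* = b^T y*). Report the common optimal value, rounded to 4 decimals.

The standard primal-dual pair for 'max c^T x s.t. A x <= b, x >= 0' is:
  Dual:  min b^T y  s.t.  A^T y >= c,  y >= 0.

So the dual LP is:
  minimize  10y1 + 7y2 + 30y3 + 29y4
  subject to:
    y1 + y3 + 3y4 >= 6
    y2 + 3y3 + y4 >= 3
    y1, y2, y3, y4 >= 0

Solving the primal: x* = (7.3333, 7).
  primal value c^T x* = 65.
Solving the dual: y* = (0, 1, 0, 2).
  dual value b^T y* = 65.
Strong duality: c^T x* = b^T y*. Confirmed.

65


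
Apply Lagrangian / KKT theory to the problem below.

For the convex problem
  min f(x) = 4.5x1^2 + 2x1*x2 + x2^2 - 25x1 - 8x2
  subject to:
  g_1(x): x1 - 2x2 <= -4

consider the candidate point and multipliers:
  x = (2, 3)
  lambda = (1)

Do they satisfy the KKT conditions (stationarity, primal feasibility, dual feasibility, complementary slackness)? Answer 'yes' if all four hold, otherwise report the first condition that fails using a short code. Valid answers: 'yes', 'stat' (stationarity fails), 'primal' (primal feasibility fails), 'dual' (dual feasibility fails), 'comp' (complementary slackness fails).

Gradient of f: grad f(x) = Q x + c = (-1, 2)
Constraint values g_i(x) = a_i^T x - b_i:
  g_1((2, 3)) = 0
Stationarity residual: grad f(x) + sum_i lambda_i a_i = (0, 0)
  -> stationarity OK
Primal feasibility (all g_i <= 0): OK
Dual feasibility (all lambda_i >= 0): OK
Complementary slackness (lambda_i * g_i(x) = 0 for all i): OK

Verdict: yes, KKT holds.

yes


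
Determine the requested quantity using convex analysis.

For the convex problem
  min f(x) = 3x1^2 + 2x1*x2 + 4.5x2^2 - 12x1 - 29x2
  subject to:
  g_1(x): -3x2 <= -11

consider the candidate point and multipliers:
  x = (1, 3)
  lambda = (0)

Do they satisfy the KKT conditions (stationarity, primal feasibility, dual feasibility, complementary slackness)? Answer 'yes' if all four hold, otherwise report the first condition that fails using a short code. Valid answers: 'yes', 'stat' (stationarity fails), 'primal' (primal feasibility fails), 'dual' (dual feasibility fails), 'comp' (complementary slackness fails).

Gradient of f: grad f(x) = Q x + c = (0, 0)
Constraint values g_i(x) = a_i^T x - b_i:
  g_1((1, 3)) = 2
Stationarity residual: grad f(x) + sum_i lambda_i a_i = (0, 0)
  -> stationarity OK
Primal feasibility (all g_i <= 0): FAILS
Dual feasibility (all lambda_i >= 0): OK
Complementary slackness (lambda_i * g_i(x) = 0 for all i): OK

Verdict: the first failing condition is primal_feasibility -> primal.

primal


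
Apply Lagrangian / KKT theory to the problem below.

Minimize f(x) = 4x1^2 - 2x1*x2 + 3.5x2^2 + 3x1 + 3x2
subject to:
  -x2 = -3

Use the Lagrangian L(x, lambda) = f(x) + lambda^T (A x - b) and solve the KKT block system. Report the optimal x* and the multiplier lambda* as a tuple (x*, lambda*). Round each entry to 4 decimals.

Form the Lagrangian:
  L(x, lambda) = (1/2) x^T Q x + c^T x + lambda^T (A x - b)
Stationarity (grad_x L = 0): Q x + c + A^T lambda = 0.
Primal feasibility: A x = b.

This gives the KKT block system:
  [ Q   A^T ] [ x     ]   [-c ]
  [ A    0  ] [ lambda ] = [ b ]

Solving the linear system:
  x*      = (0.375, 3)
  lambda* = (23.25)
  f(x*)   = 39.9375

x* = (0.375, 3), lambda* = (23.25)


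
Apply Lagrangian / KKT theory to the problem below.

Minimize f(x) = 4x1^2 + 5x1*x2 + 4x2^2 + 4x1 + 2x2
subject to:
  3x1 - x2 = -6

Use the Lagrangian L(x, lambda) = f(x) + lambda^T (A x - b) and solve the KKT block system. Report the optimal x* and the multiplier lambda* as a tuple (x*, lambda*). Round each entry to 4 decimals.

Form the Lagrangian:
  L(x, lambda) = (1/2) x^T Q x + c^T x + lambda^T (A x - b)
Stationarity (grad_x L = 0): Q x + c + A^T lambda = 0.
Primal feasibility: A x = b.

This gives the KKT block system:
  [ Q   A^T ] [ x     ]   [-c ]
  [ A    0  ] [ lambda ] = [ b ]

Solving the linear system:
  x*      = (-1.6727, 0.9818)
  lambda* = (1.4909)
  f(x*)   = 2.1091

x* = (-1.6727, 0.9818), lambda* = (1.4909)


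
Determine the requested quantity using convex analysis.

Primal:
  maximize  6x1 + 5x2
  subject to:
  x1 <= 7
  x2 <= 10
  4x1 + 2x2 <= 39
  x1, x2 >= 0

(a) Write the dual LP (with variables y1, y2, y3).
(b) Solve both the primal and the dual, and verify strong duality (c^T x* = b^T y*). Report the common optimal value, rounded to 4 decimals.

The standard primal-dual pair for 'max c^T x s.t. A x <= b, x >= 0' is:
  Dual:  min b^T y  s.t.  A^T y >= c,  y >= 0.

So the dual LP is:
  minimize  7y1 + 10y2 + 39y3
  subject to:
    y1 + 4y3 >= 6
    y2 + 2y3 >= 5
    y1, y2, y3 >= 0

Solving the primal: x* = (4.75, 10).
  primal value c^T x* = 78.5.
Solving the dual: y* = (0, 2, 1.5).
  dual value b^T y* = 78.5.
Strong duality: c^T x* = b^T y*. Confirmed.

78.5


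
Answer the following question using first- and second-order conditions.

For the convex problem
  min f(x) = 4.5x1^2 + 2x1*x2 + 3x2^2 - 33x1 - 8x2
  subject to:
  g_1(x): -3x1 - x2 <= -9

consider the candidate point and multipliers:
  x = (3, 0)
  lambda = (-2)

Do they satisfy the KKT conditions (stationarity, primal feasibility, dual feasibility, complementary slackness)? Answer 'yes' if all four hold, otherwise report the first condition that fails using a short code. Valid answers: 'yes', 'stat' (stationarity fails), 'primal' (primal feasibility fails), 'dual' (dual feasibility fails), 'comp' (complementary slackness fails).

Gradient of f: grad f(x) = Q x + c = (-6, -2)
Constraint values g_i(x) = a_i^T x - b_i:
  g_1((3, 0)) = 0
Stationarity residual: grad f(x) + sum_i lambda_i a_i = (0, 0)
  -> stationarity OK
Primal feasibility (all g_i <= 0): OK
Dual feasibility (all lambda_i >= 0): FAILS
Complementary slackness (lambda_i * g_i(x) = 0 for all i): OK

Verdict: the first failing condition is dual_feasibility -> dual.

dual


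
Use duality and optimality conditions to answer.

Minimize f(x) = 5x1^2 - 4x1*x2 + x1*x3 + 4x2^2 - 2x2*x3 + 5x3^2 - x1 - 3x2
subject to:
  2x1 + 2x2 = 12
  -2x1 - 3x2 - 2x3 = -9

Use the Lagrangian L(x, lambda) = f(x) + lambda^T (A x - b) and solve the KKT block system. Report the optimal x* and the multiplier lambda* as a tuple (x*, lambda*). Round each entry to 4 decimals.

Form the Lagrangian:
  L(x, lambda) = (1/2) x^T Q x + c^T x + lambda^T (A x - b)
Stationarity (grad_x L = 0): Q x + c + A^T lambda = 0.
Primal feasibility: A x = b.

This gives the KKT block system:
  [ Q   A^T ] [ x     ]   [-c ]
  [ A    0  ] [ lambda ] = [ b ]

Solving the linear system:
  x*      = (3.5556, 2.4444, -2.7222)
  lambda* = (-25.3056, -14.2778)
  f(x*)   = 82.1389

x* = (3.5556, 2.4444, -2.7222), lambda* = (-25.3056, -14.2778)


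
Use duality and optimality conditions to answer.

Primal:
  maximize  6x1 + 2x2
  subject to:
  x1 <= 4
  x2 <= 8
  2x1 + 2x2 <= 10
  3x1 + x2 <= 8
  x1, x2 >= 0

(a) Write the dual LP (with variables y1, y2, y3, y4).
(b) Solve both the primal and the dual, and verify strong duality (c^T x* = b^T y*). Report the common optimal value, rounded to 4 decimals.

The standard primal-dual pair for 'max c^T x s.t. A x <= b, x >= 0' is:
  Dual:  min b^T y  s.t.  A^T y >= c,  y >= 0.

So the dual LP is:
  minimize  4y1 + 8y2 + 10y3 + 8y4
  subject to:
    y1 + 2y3 + 3y4 >= 6
    y2 + 2y3 + y4 >= 2
    y1, y2, y3, y4 >= 0

Solving the primal: x* = (1.5, 3.5).
  primal value c^T x* = 16.
Solving the dual: y* = (0, 0, 0, 2).
  dual value b^T y* = 16.
Strong duality: c^T x* = b^T y*. Confirmed.

16


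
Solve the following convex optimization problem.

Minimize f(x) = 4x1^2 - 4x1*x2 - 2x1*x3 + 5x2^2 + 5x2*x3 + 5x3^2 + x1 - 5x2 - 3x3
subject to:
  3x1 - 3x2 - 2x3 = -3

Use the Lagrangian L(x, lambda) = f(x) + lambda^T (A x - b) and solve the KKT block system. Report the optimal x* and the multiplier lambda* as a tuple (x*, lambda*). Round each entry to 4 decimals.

Form the Lagrangian:
  L(x, lambda) = (1/2) x^T Q x + c^T x + lambda^T (A x - b)
Stationarity (grad_x L = 0): Q x + c + A^T lambda = 0.
Primal feasibility: A x = b.

This gives the KKT block system:
  [ Q   A^T ] [ x     ]   [-c ]
  [ A    0  ] [ lambda ] = [ b ]

Solving the linear system:
  x*      = (-0.1852, 0.7164, 0.1476)
  lambda* = (1.2142)
  f(x*)   = -0.2836

x* = (-0.1852, 0.7164, 0.1476), lambda* = (1.2142)


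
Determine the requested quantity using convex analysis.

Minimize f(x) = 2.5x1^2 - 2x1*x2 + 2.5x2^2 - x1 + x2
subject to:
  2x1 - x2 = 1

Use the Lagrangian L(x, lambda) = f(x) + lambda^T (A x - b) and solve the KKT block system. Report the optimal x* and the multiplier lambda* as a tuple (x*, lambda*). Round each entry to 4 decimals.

Form the Lagrangian:
  L(x, lambda) = (1/2) x^T Q x + c^T x + lambda^T (A x - b)
Stationarity (grad_x L = 0): Q x + c + A^T lambda = 0.
Primal feasibility: A x = b.

This gives the KKT block system:
  [ Q   A^T ] [ x     ]   [-c ]
  [ A    0  ] [ lambda ] = [ b ]

Solving the linear system:
  x*      = (0.4118, -0.1765)
  lambda* = (-0.7059)
  f(x*)   = 0.0588

x* = (0.4118, -0.1765), lambda* = (-0.7059)


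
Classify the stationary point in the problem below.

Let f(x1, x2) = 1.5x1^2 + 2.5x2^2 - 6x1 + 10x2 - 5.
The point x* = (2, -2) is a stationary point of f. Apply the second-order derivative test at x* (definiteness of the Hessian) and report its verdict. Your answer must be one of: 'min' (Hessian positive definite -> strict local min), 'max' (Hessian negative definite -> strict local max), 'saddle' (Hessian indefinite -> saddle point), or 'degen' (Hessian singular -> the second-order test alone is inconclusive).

Compute the Hessian H = grad^2 f:
  H = [[3, 0], [0, 5]]
Verify stationarity: grad f(x*) = H x* + g = (0, 0).
Eigenvalues of H: 3, 5.
Both eigenvalues > 0, so H is positive definite -> x* is a strict local min.

min


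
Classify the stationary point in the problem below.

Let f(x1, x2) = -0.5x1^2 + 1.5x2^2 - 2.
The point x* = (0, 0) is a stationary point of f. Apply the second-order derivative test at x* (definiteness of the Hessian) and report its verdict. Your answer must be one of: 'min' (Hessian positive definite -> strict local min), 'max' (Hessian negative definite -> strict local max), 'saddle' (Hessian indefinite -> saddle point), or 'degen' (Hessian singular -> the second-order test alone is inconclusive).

Compute the Hessian H = grad^2 f:
  H = [[-1, 0], [0, 3]]
Verify stationarity: grad f(x*) = H x* + g = (0, 0).
Eigenvalues of H: -1, 3.
Eigenvalues have mixed signs, so H is indefinite -> x* is a saddle point.

saddle


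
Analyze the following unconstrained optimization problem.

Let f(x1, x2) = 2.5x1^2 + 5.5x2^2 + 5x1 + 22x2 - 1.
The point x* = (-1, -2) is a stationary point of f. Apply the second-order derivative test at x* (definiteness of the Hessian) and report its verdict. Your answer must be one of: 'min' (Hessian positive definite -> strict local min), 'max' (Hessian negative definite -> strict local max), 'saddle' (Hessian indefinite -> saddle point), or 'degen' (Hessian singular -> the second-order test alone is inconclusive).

Compute the Hessian H = grad^2 f:
  H = [[5, 0], [0, 11]]
Verify stationarity: grad f(x*) = H x* + g = (0, 0).
Eigenvalues of H: 5, 11.
Both eigenvalues > 0, so H is positive definite -> x* is a strict local min.

min


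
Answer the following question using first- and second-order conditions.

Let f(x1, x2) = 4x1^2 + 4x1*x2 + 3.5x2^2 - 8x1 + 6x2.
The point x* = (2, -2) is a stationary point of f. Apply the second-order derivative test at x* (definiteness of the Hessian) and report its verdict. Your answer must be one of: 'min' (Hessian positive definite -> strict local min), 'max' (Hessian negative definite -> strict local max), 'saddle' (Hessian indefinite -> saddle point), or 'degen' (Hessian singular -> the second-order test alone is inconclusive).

Compute the Hessian H = grad^2 f:
  H = [[8, 4], [4, 7]]
Verify stationarity: grad f(x*) = H x* + g = (0, 0).
Eigenvalues of H: 3.4689, 11.5311.
Both eigenvalues > 0, so H is positive definite -> x* is a strict local min.

min


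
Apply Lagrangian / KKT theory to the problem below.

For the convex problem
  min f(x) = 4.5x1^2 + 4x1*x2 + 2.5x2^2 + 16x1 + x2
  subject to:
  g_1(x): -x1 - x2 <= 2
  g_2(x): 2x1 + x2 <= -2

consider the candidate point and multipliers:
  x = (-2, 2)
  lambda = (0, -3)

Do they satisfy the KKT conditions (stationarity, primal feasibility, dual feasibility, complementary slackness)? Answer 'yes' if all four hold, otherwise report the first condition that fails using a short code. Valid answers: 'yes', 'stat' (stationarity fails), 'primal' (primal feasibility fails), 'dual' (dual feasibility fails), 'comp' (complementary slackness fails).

Gradient of f: grad f(x) = Q x + c = (6, 3)
Constraint values g_i(x) = a_i^T x - b_i:
  g_1((-2, 2)) = -2
  g_2((-2, 2)) = 0
Stationarity residual: grad f(x) + sum_i lambda_i a_i = (0, 0)
  -> stationarity OK
Primal feasibility (all g_i <= 0): OK
Dual feasibility (all lambda_i >= 0): FAILS
Complementary slackness (lambda_i * g_i(x) = 0 for all i): OK

Verdict: the first failing condition is dual_feasibility -> dual.

dual


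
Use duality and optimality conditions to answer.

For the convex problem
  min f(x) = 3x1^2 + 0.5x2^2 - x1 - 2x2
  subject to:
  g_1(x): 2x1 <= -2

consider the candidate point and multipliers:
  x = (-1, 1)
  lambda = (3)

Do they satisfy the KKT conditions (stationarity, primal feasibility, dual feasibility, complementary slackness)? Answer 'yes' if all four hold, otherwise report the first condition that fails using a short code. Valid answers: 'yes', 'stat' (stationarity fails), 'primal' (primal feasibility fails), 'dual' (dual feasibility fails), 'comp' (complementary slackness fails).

Gradient of f: grad f(x) = Q x + c = (-7, -1)
Constraint values g_i(x) = a_i^T x - b_i:
  g_1((-1, 1)) = 0
Stationarity residual: grad f(x) + sum_i lambda_i a_i = (-1, -1)
  -> stationarity FAILS
Primal feasibility (all g_i <= 0): OK
Dual feasibility (all lambda_i >= 0): OK
Complementary slackness (lambda_i * g_i(x) = 0 for all i): OK

Verdict: the first failing condition is stationarity -> stat.

stat


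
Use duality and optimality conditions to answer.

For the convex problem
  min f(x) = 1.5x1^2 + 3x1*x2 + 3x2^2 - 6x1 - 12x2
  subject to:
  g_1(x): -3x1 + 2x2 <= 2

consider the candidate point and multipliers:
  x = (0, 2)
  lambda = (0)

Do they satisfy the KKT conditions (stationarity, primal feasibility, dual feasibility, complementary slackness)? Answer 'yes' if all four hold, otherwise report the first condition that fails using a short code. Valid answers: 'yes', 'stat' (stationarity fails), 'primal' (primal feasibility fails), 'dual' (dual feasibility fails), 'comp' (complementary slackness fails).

Gradient of f: grad f(x) = Q x + c = (0, 0)
Constraint values g_i(x) = a_i^T x - b_i:
  g_1((0, 2)) = 2
Stationarity residual: grad f(x) + sum_i lambda_i a_i = (0, 0)
  -> stationarity OK
Primal feasibility (all g_i <= 0): FAILS
Dual feasibility (all lambda_i >= 0): OK
Complementary slackness (lambda_i * g_i(x) = 0 for all i): OK

Verdict: the first failing condition is primal_feasibility -> primal.

primal


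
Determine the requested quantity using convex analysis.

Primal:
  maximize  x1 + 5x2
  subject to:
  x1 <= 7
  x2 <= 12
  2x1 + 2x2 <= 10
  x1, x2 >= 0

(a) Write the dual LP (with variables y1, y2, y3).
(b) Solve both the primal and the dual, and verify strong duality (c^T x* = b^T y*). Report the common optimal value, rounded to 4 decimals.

The standard primal-dual pair for 'max c^T x s.t. A x <= b, x >= 0' is:
  Dual:  min b^T y  s.t.  A^T y >= c,  y >= 0.

So the dual LP is:
  minimize  7y1 + 12y2 + 10y3
  subject to:
    y1 + 2y3 >= 1
    y2 + 2y3 >= 5
    y1, y2, y3 >= 0

Solving the primal: x* = (0, 5).
  primal value c^T x* = 25.
Solving the dual: y* = (0, 0, 2.5).
  dual value b^T y* = 25.
Strong duality: c^T x* = b^T y*. Confirmed.

25


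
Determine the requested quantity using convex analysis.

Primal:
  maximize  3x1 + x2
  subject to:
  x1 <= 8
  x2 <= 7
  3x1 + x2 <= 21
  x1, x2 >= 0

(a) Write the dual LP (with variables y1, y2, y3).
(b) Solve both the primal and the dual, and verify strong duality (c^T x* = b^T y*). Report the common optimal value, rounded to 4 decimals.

The standard primal-dual pair for 'max c^T x s.t. A x <= b, x >= 0' is:
  Dual:  min b^T y  s.t.  A^T y >= c,  y >= 0.

So the dual LP is:
  minimize  8y1 + 7y2 + 21y3
  subject to:
    y1 + 3y3 >= 3
    y2 + y3 >= 1
    y1, y2, y3 >= 0

Solving the primal: x* = (7, 0).
  primal value c^T x* = 21.
Solving the dual: y* = (0, 0, 1).
  dual value b^T y* = 21.
Strong duality: c^T x* = b^T y*. Confirmed.

21


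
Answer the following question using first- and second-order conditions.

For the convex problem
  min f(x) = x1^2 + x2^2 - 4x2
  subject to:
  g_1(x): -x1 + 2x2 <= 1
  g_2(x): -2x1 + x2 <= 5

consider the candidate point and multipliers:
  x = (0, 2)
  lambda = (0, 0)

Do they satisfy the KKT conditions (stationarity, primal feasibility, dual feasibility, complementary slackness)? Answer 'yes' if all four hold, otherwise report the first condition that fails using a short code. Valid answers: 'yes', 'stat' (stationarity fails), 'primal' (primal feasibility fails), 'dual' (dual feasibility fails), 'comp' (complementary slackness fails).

Gradient of f: grad f(x) = Q x + c = (0, 0)
Constraint values g_i(x) = a_i^T x - b_i:
  g_1((0, 2)) = 3
  g_2((0, 2)) = -3
Stationarity residual: grad f(x) + sum_i lambda_i a_i = (0, 0)
  -> stationarity OK
Primal feasibility (all g_i <= 0): FAILS
Dual feasibility (all lambda_i >= 0): OK
Complementary slackness (lambda_i * g_i(x) = 0 for all i): OK

Verdict: the first failing condition is primal_feasibility -> primal.

primal


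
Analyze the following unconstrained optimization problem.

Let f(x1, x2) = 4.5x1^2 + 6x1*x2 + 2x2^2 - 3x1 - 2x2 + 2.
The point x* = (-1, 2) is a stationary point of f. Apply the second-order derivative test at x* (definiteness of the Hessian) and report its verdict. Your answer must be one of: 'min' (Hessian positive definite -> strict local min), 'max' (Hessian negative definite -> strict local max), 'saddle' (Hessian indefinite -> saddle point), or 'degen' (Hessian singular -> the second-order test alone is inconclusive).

Compute the Hessian H = grad^2 f:
  H = [[9, 6], [6, 4]]
Verify stationarity: grad f(x*) = H x* + g = (0, 0).
Eigenvalues of H: 0, 13.
H has a zero eigenvalue (singular; positive semidefinite but not definite), so H is neither positive definite, negative definite, nor indefinite. The second-order test alone is inconclusive -> degen.
(Indeed, f is constant along the null direction of H through x*, so x* is not a strict local extremum.)

degen


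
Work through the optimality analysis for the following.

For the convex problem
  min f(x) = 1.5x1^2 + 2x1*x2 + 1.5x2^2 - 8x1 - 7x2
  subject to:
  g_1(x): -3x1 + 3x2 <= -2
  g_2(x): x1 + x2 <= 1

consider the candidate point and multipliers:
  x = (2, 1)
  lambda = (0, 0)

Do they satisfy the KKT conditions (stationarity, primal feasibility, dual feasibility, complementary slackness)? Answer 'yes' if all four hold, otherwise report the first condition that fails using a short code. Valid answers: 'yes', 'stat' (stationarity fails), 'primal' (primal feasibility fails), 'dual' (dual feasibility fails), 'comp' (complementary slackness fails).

Gradient of f: grad f(x) = Q x + c = (0, 0)
Constraint values g_i(x) = a_i^T x - b_i:
  g_1((2, 1)) = -1
  g_2((2, 1)) = 2
Stationarity residual: grad f(x) + sum_i lambda_i a_i = (0, 0)
  -> stationarity OK
Primal feasibility (all g_i <= 0): FAILS
Dual feasibility (all lambda_i >= 0): OK
Complementary slackness (lambda_i * g_i(x) = 0 for all i): OK

Verdict: the first failing condition is primal_feasibility -> primal.

primal


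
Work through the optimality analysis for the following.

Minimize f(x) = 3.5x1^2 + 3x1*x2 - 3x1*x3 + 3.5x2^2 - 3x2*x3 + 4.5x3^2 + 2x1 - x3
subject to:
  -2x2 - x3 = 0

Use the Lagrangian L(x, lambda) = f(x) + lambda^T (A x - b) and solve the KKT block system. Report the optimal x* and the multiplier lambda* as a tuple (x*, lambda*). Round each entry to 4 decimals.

Form the Lagrangian:
  L(x, lambda) = (1/2) x^T Q x + c^T x + lambda^T (A x - b)
Stationarity (grad_x L = 0): Q x + c + A^T lambda = 0.
Primal feasibility: A x = b.

This gives the KKT block system:
  [ Q   A^T ] [ x     ]   [-c ]
  [ A    0  ] [ lambda ] = [ b ]

Solving the linear system:
  x*      = (-0.3026, 0.0132, -0.0263)
  lambda* = (-0.3684)
  f(x*)   = -0.2895

x* = (-0.3026, 0.0132, -0.0263), lambda* = (-0.3684)


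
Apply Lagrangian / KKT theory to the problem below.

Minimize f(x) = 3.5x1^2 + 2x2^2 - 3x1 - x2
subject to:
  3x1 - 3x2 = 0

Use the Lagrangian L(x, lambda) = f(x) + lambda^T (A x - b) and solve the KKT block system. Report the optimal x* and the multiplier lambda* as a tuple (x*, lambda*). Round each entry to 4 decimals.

Form the Lagrangian:
  L(x, lambda) = (1/2) x^T Q x + c^T x + lambda^T (A x - b)
Stationarity (grad_x L = 0): Q x + c + A^T lambda = 0.
Primal feasibility: A x = b.

This gives the KKT block system:
  [ Q   A^T ] [ x     ]   [-c ]
  [ A    0  ] [ lambda ] = [ b ]

Solving the linear system:
  x*      = (0.3636, 0.3636)
  lambda* = (0.1515)
  f(x*)   = -0.7273

x* = (0.3636, 0.3636), lambda* = (0.1515)


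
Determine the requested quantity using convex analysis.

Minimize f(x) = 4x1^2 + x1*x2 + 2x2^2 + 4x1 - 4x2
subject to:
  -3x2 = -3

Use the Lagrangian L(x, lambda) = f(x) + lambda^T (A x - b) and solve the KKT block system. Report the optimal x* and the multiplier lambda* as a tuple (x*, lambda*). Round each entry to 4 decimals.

Form the Lagrangian:
  L(x, lambda) = (1/2) x^T Q x + c^T x + lambda^T (A x - b)
Stationarity (grad_x L = 0): Q x + c + A^T lambda = 0.
Primal feasibility: A x = b.

This gives the KKT block system:
  [ Q   A^T ] [ x     ]   [-c ]
  [ A    0  ] [ lambda ] = [ b ]

Solving the linear system:
  x*      = (-0.625, 1)
  lambda* = (-0.2083)
  f(x*)   = -3.5625

x* = (-0.625, 1), lambda* = (-0.2083)


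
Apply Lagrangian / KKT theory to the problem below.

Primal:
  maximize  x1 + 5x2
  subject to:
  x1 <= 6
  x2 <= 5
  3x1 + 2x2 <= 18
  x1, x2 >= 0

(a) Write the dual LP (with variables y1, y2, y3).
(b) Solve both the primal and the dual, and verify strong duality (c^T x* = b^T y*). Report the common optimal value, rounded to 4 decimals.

The standard primal-dual pair for 'max c^T x s.t. A x <= b, x >= 0' is:
  Dual:  min b^T y  s.t.  A^T y >= c,  y >= 0.

So the dual LP is:
  minimize  6y1 + 5y2 + 18y3
  subject to:
    y1 + 3y3 >= 1
    y2 + 2y3 >= 5
    y1, y2, y3 >= 0

Solving the primal: x* = (2.6667, 5).
  primal value c^T x* = 27.6667.
Solving the dual: y* = (0, 4.3333, 0.3333).
  dual value b^T y* = 27.6667.
Strong duality: c^T x* = b^T y*. Confirmed.

27.6667


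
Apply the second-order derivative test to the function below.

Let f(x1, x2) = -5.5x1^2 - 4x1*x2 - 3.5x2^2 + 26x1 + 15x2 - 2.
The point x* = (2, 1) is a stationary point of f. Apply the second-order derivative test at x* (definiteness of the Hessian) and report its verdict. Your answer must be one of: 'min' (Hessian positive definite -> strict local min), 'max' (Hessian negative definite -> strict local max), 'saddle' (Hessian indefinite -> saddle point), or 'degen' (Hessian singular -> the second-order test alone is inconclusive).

Compute the Hessian H = grad^2 f:
  H = [[-11, -4], [-4, -7]]
Verify stationarity: grad f(x*) = H x* + g = (0, 0).
Eigenvalues of H: -13.4721, -4.5279.
Both eigenvalues < 0, so H is negative definite -> x* is a strict local max.

max


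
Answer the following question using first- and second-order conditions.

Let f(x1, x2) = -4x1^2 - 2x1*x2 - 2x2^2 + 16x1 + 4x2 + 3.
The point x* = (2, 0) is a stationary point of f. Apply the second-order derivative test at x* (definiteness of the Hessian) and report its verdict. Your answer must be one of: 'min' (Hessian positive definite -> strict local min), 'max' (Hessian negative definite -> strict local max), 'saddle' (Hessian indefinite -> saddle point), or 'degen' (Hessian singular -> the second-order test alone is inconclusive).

Compute the Hessian H = grad^2 f:
  H = [[-8, -2], [-2, -4]]
Verify stationarity: grad f(x*) = H x* + g = (0, 0).
Eigenvalues of H: -8.8284, -3.1716.
Both eigenvalues < 0, so H is negative definite -> x* is a strict local max.

max


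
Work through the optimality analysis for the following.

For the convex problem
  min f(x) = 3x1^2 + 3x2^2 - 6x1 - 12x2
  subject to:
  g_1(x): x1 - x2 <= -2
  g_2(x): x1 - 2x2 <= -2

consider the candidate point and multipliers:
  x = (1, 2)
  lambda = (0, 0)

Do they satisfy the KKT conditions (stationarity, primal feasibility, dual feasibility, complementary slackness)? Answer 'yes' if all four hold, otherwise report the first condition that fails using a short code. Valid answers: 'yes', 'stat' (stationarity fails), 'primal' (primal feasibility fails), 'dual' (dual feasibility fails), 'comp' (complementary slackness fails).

Gradient of f: grad f(x) = Q x + c = (0, 0)
Constraint values g_i(x) = a_i^T x - b_i:
  g_1((1, 2)) = 1
  g_2((1, 2)) = -1
Stationarity residual: grad f(x) + sum_i lambda_i a_i = (0, 0)
  -> stationarity OK
Primal feasibility (all g_i <= 0): FAILS
Dual feasibility (all lambda_i >= 0): OK
Complementary slackness (lambda_i * g_i(x) = 0 for all i): OK

Verdict: the first failing condition is primal_feasibility -> primal.

primal


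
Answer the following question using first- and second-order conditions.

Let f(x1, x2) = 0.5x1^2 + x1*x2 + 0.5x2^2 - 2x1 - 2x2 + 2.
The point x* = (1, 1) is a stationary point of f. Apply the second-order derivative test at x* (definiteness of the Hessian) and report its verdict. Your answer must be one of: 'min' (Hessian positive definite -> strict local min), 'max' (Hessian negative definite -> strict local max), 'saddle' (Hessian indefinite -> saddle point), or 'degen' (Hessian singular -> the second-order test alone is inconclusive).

Compute the Hessian H = grad^2 f:
  H = [[1, 1], [1, 1]]
Verify stationarity: grad f(x*) = H x* + g = (0, 0).
Eigenvalues of H: 0, 2.
H has a zero eigenvalue (singular; positive semidefinite but not definite), so H is neither positive definite, negative definite, nor indefinite. The second-order test alone is inconclusive -> degen.
(Indeed, f is constant along the null direction of H through x*, so x* is not a strict local extremum.)

degen


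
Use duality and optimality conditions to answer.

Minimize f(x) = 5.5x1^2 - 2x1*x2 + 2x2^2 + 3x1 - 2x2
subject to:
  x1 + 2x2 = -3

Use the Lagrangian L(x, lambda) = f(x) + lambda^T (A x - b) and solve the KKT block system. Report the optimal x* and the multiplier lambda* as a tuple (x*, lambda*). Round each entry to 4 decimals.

Form the Lagrangian:
  L(x, lambda) = (1/2) x^T Q x + c^T x + lambda^T (A x - b)
Stationarity (grad_x L = 0): Q x + c + A^T lambda = 0.
Primal feasibility: A x = b.

This gives the KKT block system:
  [ Q   A^T ] [ x     ]   [-c ]
  [ A    0  ] [ lambda ] = [ b ]

Solving the linear system:
  x*      = (-0.7143, -1.1429)
  lambda* = (2.5714)
  f(x*)   = 3.9286

x* = (-0.7143, -1.1429), lambda* = (2.5714)
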